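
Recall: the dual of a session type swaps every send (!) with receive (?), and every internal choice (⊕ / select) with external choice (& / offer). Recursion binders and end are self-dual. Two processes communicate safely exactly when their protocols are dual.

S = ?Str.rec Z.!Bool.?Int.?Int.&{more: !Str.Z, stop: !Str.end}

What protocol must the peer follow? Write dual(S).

?Str → !Str
  rec Z → rec Z  (binder kept)
    !Bool → ?Bool
      ?Int → !Int
        ?Int → !Int
          &{more,stop} → +{more,stop}  (offer→select)
            [more]
              !Str → ?Str
                Z self-dual
            [stop]
              !Str → ?Str
                end self-dual

!Str.rec Z.?Bool.!Int.!Int.+{more: ?Str.Z, stop: ?Str.end}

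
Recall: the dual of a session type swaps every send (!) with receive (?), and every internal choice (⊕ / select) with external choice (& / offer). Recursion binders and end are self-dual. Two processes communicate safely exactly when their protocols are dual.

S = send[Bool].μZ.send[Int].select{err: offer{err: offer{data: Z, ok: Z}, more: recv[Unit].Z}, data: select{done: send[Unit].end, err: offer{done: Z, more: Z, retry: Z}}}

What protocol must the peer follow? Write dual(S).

send[Bool] ↦ recv[Bool]
  μZ ↦ μZ  (μ self-dual)
    send[Int] ↦ recv[Int]
      select{err,data} ↦ offer{err,data}  (internal→external)
        • err:
          offer{err,more} ↦ select{err,more}  (offer→select)
            • err:
              offer{data,ok} ↦ select{data,ok}  (offer→select)
                • data:
                  Z self-dual
                • ok:
                  Z self-dual
            • more:
              recv[Unit] ↦ send[Unit]
                Z self-dual
        • data:
          select{done,err} ↦ offer{done,err}  (internal→external)
            • done:
              send[Unit] ↦ recv[Unit]
                end self-dual
            • err:
              offer{done,more,retry} ↦ select{done,more,retry}  (offer→select)
                • done:
                  Z self-dual
                • more:
                  Z self-dual
                • retry:
                  Z self-dual

recv[Bool].μZ.recv[Int].offer{err: select{err: select{data: Z, ok: Z}, more: send[Unit].Z}, data: offer{done: recv[Unit].end, err: select{done: Z, more: Z, retry: Z}}}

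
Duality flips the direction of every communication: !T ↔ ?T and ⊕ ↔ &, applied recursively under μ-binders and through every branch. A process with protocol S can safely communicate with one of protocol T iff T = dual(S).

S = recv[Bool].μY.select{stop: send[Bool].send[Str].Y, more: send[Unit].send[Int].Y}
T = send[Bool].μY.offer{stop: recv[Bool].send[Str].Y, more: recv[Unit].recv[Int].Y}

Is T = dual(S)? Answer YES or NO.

recv[Bool] | send[Bool]  ✓
  μY | μY  ✓ (rec unchanged)
    select{stop,more} | offer{stop,more}  ✓ same labels
      [stop]
        send[Bool] | recv[Bool]  ✓
          send[Str] | send[Str]  ✗ same direction on both sides — not dual

NO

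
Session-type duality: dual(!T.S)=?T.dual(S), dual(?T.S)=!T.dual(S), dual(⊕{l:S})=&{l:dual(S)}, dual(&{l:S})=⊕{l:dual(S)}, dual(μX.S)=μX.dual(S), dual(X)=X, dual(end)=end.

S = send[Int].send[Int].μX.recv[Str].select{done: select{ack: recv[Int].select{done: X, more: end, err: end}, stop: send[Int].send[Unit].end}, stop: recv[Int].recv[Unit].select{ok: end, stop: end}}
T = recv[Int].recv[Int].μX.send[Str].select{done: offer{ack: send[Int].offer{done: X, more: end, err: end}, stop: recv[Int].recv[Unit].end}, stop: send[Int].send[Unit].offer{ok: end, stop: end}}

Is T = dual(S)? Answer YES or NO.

send[Int] ‖ recv[Int]  ✓
  send[Int] ‖ recv[Int]  ✓
    μX ‖ μX  ✓ (μ self-dual)
      recv[Str] ‖ send[Str]  ✓
        select{done,stop} ‖ select{done,stop}  ✗ choice polarity not flipped — not dual

NO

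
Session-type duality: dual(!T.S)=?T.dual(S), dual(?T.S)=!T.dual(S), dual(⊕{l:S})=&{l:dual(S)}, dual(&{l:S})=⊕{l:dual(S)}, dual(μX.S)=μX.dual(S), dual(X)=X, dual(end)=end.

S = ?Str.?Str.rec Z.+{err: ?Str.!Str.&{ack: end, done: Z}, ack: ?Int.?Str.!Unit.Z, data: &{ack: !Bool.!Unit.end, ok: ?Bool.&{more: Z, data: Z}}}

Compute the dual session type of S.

!Str.!Str.rec Z.&{err: !Str.?Str.+{ack: end, done: Z}, ack: !Int.!Str.?Unit.Z, data: +{ack: ?Bool.?Unit.end, ok: !Bool.+{more: Z, data: Z}}}

?Str = !Str
  ?Str = !Str
    rec Z = rec Z  (rec unchanged)
      +{err,ack,data} = &{err,ack,data}  (internal→external)
        [err]
          ?Str = !Str
            !Str = ?Str
              &{ack,done} = +{ack,done}  (&→⊕)
                [ack]
                  end self-dual
                [done]
                  Z self-dual
        [ack]
          ?Int = !Int
            ?Str = !Str
              !Unit = ?Unit
                Z self-dual
        [data]
          &{ack,ok} = +{ack,ok}  (&→⊕)
            [ack]
              !Bool = ?Bool
                !Unit = ?Unit
                  end self-dual
            [ok]
              ?Bool = !Bool
                &{more,data} = +{more,data}  (&→⊕)
                  [more]
                    Z self-dual
                  [data]
                    Z self-dual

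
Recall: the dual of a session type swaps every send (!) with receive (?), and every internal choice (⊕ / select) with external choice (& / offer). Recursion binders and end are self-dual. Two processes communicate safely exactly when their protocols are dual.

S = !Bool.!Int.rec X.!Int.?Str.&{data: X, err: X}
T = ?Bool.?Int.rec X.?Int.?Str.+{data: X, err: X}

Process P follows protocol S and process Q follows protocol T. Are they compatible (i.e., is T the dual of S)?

!Bool | ?Bool  ✓
  !Int | ?Int  ✓
    rec X | rec X  ✓ (binder kept)
      !Int | ?Int  ✓
        ?Str | ?Str  ✗ same direction on both sides — not dual

NO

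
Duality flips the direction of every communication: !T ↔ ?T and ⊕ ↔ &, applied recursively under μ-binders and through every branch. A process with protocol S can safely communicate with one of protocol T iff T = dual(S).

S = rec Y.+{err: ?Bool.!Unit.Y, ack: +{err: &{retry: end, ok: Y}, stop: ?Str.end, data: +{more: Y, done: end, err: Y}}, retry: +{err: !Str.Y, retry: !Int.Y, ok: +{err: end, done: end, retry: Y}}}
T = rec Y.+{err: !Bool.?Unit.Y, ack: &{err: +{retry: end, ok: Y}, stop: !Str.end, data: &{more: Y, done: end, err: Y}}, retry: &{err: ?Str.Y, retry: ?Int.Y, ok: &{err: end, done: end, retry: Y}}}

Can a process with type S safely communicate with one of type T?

NO

rec Y | rec Y  ok (rec unchanged)
  +{err,ack,retry} | +{err,ack,retry}  ✗ choice polarity not flipped — not dual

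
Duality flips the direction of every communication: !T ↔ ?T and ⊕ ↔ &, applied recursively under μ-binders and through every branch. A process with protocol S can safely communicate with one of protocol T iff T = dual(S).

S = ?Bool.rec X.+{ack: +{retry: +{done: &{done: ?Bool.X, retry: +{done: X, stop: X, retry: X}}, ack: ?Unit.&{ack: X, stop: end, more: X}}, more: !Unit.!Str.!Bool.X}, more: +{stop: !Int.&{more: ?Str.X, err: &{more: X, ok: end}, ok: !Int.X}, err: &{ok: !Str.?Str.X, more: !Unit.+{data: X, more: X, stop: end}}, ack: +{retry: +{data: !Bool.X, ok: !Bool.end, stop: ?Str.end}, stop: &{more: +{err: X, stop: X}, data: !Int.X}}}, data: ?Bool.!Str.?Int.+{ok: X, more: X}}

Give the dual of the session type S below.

!Bool.rec X.&{ack: &{retry: &{done: +{done: !Bool.X, retry: &{done: X, stop: X, retry: X}}, ack: !Unit.+{ack: X, stop: end, more: X}}, more: ?Unit.?Str.?Bool.X}, more: &{stop: ?Int.+{more: !Str.X, err: +{more: X, ok: end}, ok: ?Int.X}, err: +{ok: ?Str.!Str.X, more: ?Unit.&{data: X, more: X, stop: end}}, ack: &{retry: &{data: ?Bool.X, ok: ?Bool.end, stop: !Str.end}, stop: +{more: &{err: X, stop: X}, data: ?Int.X}}}, data: !Bool.?Str.!Int.&{ok: X, more: X}}

?Bool = !Bool
  rec X = rec X  (binder kept)
    +{ack,more,data} = &{ack,more,data}  (internal→external)
      • ack:
        +{retry,more} = &{retry,more}  (internal→external)
          • retry:
            +{done,ack} = &{done,ack}  (internal→external)
              • done:
                &{done,retry} = +{done,retry}  (&→⊕)
                  • done:
                    ?Bool = !Bool
                      X ↦ X
                  • retry:
                    +{done,stop,retry} = &{done,stop,retry}  (internal→external)
                      • done:
                        X ↦ X
                      • stop:
                        X ↦ X
                      • retry:
                        X ↦ X
              • ack:
                ?Unit = !Unit
                  &{ack,stop,more} = +{ack,stop,more}  (&→⊕)
                    • ack:
                      X ↦ X
                    • stop:
                      end ↦ end
                    • more:
                      X ↦ X
          • more:
            !Unit = ?Unit
              !Str = ?Str
                !Bool = ?Bool
                  X ↦ X
      • more:
        +{stop,err,ack} = &{stop,err,ack}  (internal→external)
          • stop:
            !Int = ?Int
              &{more,err,ok} = +{more,err,ok}  (&→⊕)
                • more:
                  ?Str = !Str
                    X ↦ X
                • err:
                  &{more,ok} = +{more,ok}  (&→⊕)
                    • more:
                      X ↦ X
                    • ok:
                      end ↦ end
                • ok:
                  !Int = ?Int
                    X ↦ X
          • err:
            &{ok,more} = +{ok,more}  (&→⊕)
              • ok:
                !Str = ?Str
                  ?Str = !Str
                    X ↦ X
              • more:
                !Unit = ?Unit
                  +{data,more,stop} = &{data,more,stop}  (internal→external)
                    • data:
                      X ↦ X
                    • more:
                      X ↦ X
                    • stop:
                      end ↦ end
          • ack:
            +{retry,stop} = &{retry,stop}  (internal→external)
              • retry:
                +{data,ok,stop} = &{data,ok,stop}  (internal→external)
                  • data:
                    !Bool = ?Bool
                      X ↦ X
                  • ok:
                    !Bool = ?Bool
                      end ↦ end
                  • stop:
                    ?Str = !Str
                      end ↦ end
              • stop:
                &{more,data} = +{more,data}  (&→⊕)
                  • more:
                    +{err,stop} = &{err,stop}  (internal→external)
                      • err:
                        X ↦ X
                      • stop:
                        X ↦ X
                  • data:
                    !Int = ?Int
                      X ↦ X
      • data:
        ?Bool = !Bool
          !Str = ?Str
            ?Int = !Int
              +{ok,more} = &{ok,more}  (internal→external)
                • ok:
                  X ↦ X
                • more:
                  X ↦ X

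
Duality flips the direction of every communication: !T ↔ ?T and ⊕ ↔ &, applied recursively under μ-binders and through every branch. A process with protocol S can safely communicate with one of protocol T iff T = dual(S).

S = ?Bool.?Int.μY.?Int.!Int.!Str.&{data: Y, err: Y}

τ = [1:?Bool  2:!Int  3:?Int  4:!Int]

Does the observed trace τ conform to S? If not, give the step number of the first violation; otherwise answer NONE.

step 1: ?Bool  match  cont: ?Int.μY.…
step 2: got !Int, protocol expects ?Int  ✗

2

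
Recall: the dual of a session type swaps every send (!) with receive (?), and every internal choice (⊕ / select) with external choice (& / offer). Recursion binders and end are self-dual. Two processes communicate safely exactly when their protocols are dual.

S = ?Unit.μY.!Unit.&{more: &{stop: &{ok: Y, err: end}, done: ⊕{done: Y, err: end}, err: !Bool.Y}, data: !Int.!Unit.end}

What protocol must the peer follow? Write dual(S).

!Unit.μY.?Unit.⊕{more: ⊕{stop: ⊕{ok: Y, err: end}, done: &{done: Y, err: end}, err: ?Bool.Y}, data: ?Int.?Unit.end}

?Unit = !Unit
  μY = μY  (μ self-dual)
    !Unit = ?Unit
      &{more,data} = ⊕{more,data}  (offer→select)
        [more]
          &{stop,done,err} = ⊕{stop,done,err}  (offer→select)
            [stop]
              &{ok,err} = ⊕{ok,err}  (offer→select)
                [ok]
                  dual(Y) = Y
                [err]
                  dual(end) = end
            [done]
              ⊕{done,err} = &{done,err}  (⊕→&)
                [done]
                  dual(Y) = Y
                [err]
                  dual(end) = end
            [err]
              !Bool = ?Bool
                dual(Y) = Y
        [data]
          !Int = ?Int
            !Unit = ?Unit
              dual(end) = end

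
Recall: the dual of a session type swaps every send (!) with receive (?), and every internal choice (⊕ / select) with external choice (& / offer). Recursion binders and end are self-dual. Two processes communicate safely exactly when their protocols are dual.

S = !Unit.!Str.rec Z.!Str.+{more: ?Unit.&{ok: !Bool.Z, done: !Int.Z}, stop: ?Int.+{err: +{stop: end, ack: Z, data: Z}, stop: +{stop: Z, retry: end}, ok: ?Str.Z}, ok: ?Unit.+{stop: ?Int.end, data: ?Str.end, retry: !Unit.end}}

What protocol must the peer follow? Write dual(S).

!Unit → ?Unit
  !Str → ?Str
    rec Z → rec Z  (binder kept)
      !Str → ?Str
        +{more,stop,ok} → &{more,stop,ok}  (internal→external)
          [more]
            ?Unit → !Unit
              &{ok,done} → +{ok,done}  (offer→select)
                [ok]
                  !Bool → ?Bool
                    Z ↦ Z
                [done]
                  !Int → ?Int
                    Z ↦ Z
          [stop]
            ?Int → !Int
              +{err,stop,ok} → &{err,stop,ok}  (internal→external)
                [err]
                  +{stop,ack,data} → &{stop,ack,data}  (internal→external)
                    [stop]
                      end ↦ end
                    [ack]
                      Z ↦ Z
                    [data]
                      Z ↦ Z
                [stop]
                  +{stop,retry} → &{stop,retry}  (internal→external)
                    [stop]
                      Z ↦ Z
                    [retry]
                      end ↦ end
                [ok]
                  ?Str → !Str
                    Z ↦ Z
          [ok]
            ?Unit → !Unit
              +{stop,data,retry} → &{stop,data,retry}  (internal→external)
                [stop]
                  ?Int → !Int
                    end ↦ end
                [data]
                  ?Str → !Str
                    end ↦ end
                [retry]
                  !Unit → ?Unit
                    end ↦ end

?Unit.?Str.rec Z.?Str.&{more: !Unit.+{ok: ?Bool.Z, done: ?Int.Z}, stop: !Int.&{err: &{stop: end, ack: Z, data: Z}, stop: &{stop: Z, retry: end}, ok: !Str.Z}, ok: !Unit.&{stop: !Int.end, data: !Str.end, retry: ?Unit.end}}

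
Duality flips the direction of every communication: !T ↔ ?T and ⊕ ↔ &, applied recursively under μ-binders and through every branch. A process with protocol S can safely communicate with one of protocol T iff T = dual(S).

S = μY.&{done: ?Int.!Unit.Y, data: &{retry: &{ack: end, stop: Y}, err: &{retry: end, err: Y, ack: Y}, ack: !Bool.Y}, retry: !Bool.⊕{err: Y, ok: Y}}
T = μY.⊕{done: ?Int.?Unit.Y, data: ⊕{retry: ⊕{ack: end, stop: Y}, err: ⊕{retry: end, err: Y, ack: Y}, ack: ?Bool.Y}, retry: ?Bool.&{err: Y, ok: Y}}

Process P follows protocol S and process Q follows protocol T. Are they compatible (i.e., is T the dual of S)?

μY ‖ μY  ✓ (μ self-dual)
  &{done,data,retry} ‖ ⊕{done,data,retry}  ✓ same labels
    • done:
      ?Int ‖ ?Int  ✗ same direction on both sides — not dual

NO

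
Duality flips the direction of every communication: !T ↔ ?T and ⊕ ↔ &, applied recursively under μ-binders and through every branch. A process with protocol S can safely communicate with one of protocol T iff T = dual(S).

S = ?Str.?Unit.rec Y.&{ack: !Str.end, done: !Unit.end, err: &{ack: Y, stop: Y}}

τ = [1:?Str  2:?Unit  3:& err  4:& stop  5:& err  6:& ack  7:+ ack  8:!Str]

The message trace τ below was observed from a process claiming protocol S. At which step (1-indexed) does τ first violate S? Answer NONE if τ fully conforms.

step 1: ?Str  ✓  state: ?Unit.rec Y.…
step 2: ?Unit  ✓  state: rec Y.…
step 3: & err  ✓  state: &{ack: rec Y.…, stop: rec Y.…}
step 4: & stop  ✓  state: rec Y.…
step 5: & err  ✓  state: &{ack: rec Y.…, stop: rec Y.…}
step 6: & ack  ✓  state: rec Y.…
step 7: got + ack, protocol expects & ack or & done or & err  ✗

7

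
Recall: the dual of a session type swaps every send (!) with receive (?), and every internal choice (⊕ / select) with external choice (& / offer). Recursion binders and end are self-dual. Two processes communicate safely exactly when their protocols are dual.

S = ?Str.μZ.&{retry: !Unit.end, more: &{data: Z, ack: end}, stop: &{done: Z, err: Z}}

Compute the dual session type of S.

!Str.μZ.⊕{retry: ?Unit.end, more: ⊕{data: Z, ack: end}, stop: ⊕{done: Z, err: Z}}

?Str = !Str
  μZ = μZ  (μ self-dual)
    &{retry,more,stop} = ⊕{retry,more,stop}  (offer→select)
      case retry:
        !Unit = ?Unit
          end ↦ end
      case more:
        &{data,ack} = ⊕{data,ack}  (offer→select)
          case data:
            Z ↦ Z
          case ack:
            end ↦ end
      case stop:
        &{done,err} = ⊕{done,err}  (offer→select)
          case done:
            Z ↦ Z
          case err:
            Z ↦ Z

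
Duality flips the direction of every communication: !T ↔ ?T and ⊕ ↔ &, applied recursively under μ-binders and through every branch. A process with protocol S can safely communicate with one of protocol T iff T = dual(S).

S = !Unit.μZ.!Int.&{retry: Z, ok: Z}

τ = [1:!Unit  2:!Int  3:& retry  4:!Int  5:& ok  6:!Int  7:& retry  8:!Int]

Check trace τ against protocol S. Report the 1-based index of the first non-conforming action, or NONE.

[1] !Unit  ok  state: μZ.…
[2] !Int  ok  state: &{retry: μZ.…, ok: μZ.…}
[3] & retry  ok  state: μZ.…
[4] !Int  ok  state: &{retry: μZ.…, ok: μZ.…}
[5] & ok  ok  state: μZ.…
[6] !Int  ok  state: &{retry: μZ.…, ok: μZ.…}
[7] & retry  ok  state: μZ.…
[8] !Int  ok  state: &{retry: μZ.…, ok: μZ.…}
all 8 steps conform

NONE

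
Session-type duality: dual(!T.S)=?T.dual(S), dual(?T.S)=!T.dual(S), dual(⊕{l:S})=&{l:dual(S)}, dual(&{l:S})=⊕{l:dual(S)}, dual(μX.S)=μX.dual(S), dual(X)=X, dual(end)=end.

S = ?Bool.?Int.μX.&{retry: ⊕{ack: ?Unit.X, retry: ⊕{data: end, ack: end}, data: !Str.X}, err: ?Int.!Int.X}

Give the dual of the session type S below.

?Bool = !Bool
  ?Int = !Int
    μX = μX  (μ self-dual)
      &{retry,err} = ⊕{retry,err}  (offer→select)
        [retry]
          ⊕{ack,retry,data} = &{ack,retry,data}  (select→offer)
            [ack]
              ?Unit = !Unit
                X self-dual
            [retry]
              ⊕{data,ack} = &{data,ack}  (select→offer)
                [data]
                  end self-dual
                [ack]
                  end self-dual
            [data]
              !Str = ?Str
                X self-dual
        [err]
          ?Int = !Int
            !Int = ?Int
              X self-dual

!Bool.!Int.μX.⊕{retry: &{ack: !Unit.X, retry: &{data: end, ack: end}, data: ?Str.X}, err: !Int.?Int.X}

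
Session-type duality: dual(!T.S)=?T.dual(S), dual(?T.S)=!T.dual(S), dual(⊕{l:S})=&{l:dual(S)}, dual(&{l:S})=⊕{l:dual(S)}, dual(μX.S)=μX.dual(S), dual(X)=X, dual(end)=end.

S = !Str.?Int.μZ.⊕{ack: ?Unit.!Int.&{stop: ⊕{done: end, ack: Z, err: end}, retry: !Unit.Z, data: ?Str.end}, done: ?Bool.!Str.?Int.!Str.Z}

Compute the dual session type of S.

!Str ↦ ?Str
  ?Int ↦ !Int
    μZ ↦ μZ  (binder kept)
      ⊕{ack,done} ↦ &{ack,done}  (select→offer)
        • ack:
          ?Unit ↦ !Unit
            !Int ↦ ?Int
              &{stop,retry,data} ↦ ⊕{stop,retry,data}  (offer→select)
                • stop:
                  ⊕{done,ack,err} ↦ &{done,ack,err}  (select→offer)
                    • done:
                      end ↦ end
                    • ack:
                      Z ↦ Z
                    • err:
                      end ↦ end
                • retry:
                  !Unit ↦ ?Unit
                    Z ↦ Z
                • data:
                  ?Str ↦ !Str
                    end ↦ end
        • done:
          ?Bool ↦ !Bool
            !Str ↦ ?Str
              ?Int ↦ !Int
                !Str ↦ ?Str
                  Z ↦ Z

?Str.!Int.μZ.&{ack: !Unit.?Int.⊕{stop: &{done: end, ack: Z, err: end}, retry: ?Unit.Z, data: !Str.end}, done: !Bool.?Str.!Int.?Str.Z}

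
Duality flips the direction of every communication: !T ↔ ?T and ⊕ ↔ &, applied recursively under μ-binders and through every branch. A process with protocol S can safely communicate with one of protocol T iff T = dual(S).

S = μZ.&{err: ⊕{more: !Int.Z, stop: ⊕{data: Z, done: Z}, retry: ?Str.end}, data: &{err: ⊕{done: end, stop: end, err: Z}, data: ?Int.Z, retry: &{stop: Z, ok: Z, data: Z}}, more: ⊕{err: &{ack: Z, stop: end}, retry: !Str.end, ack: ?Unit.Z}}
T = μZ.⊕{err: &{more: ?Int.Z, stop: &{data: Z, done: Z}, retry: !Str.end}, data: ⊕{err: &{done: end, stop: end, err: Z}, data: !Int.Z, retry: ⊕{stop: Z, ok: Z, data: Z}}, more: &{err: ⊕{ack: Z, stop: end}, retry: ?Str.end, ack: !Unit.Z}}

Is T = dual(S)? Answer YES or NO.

YES

μZ vs μZ  ✓ (binder kept)
  &{err,data,more} vs ⊕{err,data,more}  ✓ label sets agree
    case err:
      ⊕{more,stop,retry} vs &{more,stop,retry}  ✓ label sets agree
        case more:
          !Int vs ?Int  ✓
            Z vs Z  ✓
        case stop:
          ⊕{data,done} vs &{data,done}  ✓ label sets agree
            case data:
              Z vs Z  ✓
            case done:
              Z vs Z  ✓
        case retry:
          ?Str vs !Str  ✓
            end vs end  ✓
    case data:
      &{err,data,retry} vs ⊕{err,data,retry}  ✓ label sets agree
        case err:
          ⊕{done,stop,err} vs &{done,stop,err}  ✓ label sets agree
            case done:
              end vs end  ✓
            case stop:
              end vs end  ✓
            case err:
              Z vs Z  ✓
        case data:
          ?Int vs !Int  ✓
            Z vs Z  ✓
        case retry:
          &{stop,ok,data} vs ⊕{stop,ok,data}  ✓ label sets agree
            case stop:
              Z vs Z  ✓
            case ok:
              Z vs Z  ✓
            case data:
              Z vs Z  ✓
    case more:
      ⊕{err,retry,ack} vs &{err,retry,ack}  ✓ label sets agree
        case err:
          &{ack,stop} vs ⊕{ack,stop}  ✓ label sets agree
            case ack:
              Z vs Z  ✓
            case stop:
              end vs end  ✓
        case retry:
          !Str vs ?Str  ✓
            end vs end  ✓
        case ack:
          ?Unit vs !Unit  ✓
            Z vs Z  ✓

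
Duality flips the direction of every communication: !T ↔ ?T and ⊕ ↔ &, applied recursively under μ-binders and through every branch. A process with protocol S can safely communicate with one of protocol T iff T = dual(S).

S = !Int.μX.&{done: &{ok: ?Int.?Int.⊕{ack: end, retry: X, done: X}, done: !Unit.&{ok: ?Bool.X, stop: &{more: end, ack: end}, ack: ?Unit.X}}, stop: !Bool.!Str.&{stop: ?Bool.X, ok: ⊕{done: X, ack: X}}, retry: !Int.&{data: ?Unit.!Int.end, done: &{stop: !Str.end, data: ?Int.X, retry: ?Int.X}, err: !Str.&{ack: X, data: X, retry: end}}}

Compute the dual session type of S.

!Int = ?Int
  μX = μX  (binder kept)
    &{done,stop,retry} = ⊕{done,stop,retry}  (external→internal)
      • done:
        &{ok,done} = ⊕{ok,done}  (external→internal)
          • ok:
            ?Int = !Int
              ?Int = !Int
                ⊕{ack,retry,done} = &{ack,retry,done}  (⊕→&)
                  • ack:
                    end ↦ end
                  • retry:
                    X ↦ X
                  • done:
                    X ↦ X
          • done:
            !Unit = ?Unit
              &{ok,stop,ack} = ⊕{ok,stop,ack}  (external→internal)
                • ok:
                  ?Bool = !Bool
                    X ↦ X
                • stop:
                  &{more,ack} = ⊕{more,ack}  (external→internal)
                    • more:
                      end ↦ end
                    • ack:
                      end ↦ end
                • ack:
                  ?Unit = !Unit
                    X ↦ X
      • stop:
        !Bool = ?Bool
          !Str = ?Str
            &{stop,ok} = ⊕{stop,ok}  (external→internal)
              • stop:
                ?Bool = !Bool
                  X ↦ X
              • ok:
                ⊕{done,ack} = &{done,ack}  (⊕→&)
                  • done:
                    X ↦ X
                  • ack:
                    X ↦ X
      • retry:
        !Int = ?Int
          &{data,done,err} = ⊕{data,done,err}  (external→internal)
            • data:
              ?Unit = !Unit
                !Int = ?Int
                  end ↦ end
            • done:
              &{stop,data,retry} = ⊕{stop,data,retry}  (external→internal)
                • stop:
                  !Str = ?Str
                    end ↦ end
                • data:
                  ?Int = !Int
                    X ↦ X
                • retry:
                  ?Int = !Int
                    X ↦ X
            • err:
              !Str = ?Str
                &{ack,data,retry} = ⊕{ack,data,retry}  (external→internal)
                  • ack:
                    X ↦ X
                  • data:
                    X ↦ X
                  • retry:
                    end ↦ end

?Int.μX.⊕{done: ⊕{ok: !Int.!Int.&{ack: end, retry: X, done: X}, done: ?Unit.⊕{ok: !Bool.X, stop: ⊕{more: end, ack: end}, ack: !Unit.X}}, stop: ?Bool.?Str.⊕{stop: !Bool.X, ok: &{done: X, ack: X}}, retry: ?Int.⊕{data: !Unit.?Int.end, done: ⊕{stop: ?Str.end, data: !Int.X, retry: !Int.X}, err: ?Str.⊕{ack: X, data: X, retry: end}}}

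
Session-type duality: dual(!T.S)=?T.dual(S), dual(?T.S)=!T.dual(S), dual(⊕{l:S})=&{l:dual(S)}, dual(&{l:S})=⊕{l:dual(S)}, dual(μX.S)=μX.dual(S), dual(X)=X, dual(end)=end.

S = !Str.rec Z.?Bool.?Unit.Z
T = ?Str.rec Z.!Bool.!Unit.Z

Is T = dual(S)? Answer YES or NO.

YES

!Str ‖ ?Str  ✓
  rec Z ‖ rec Z  ✓ (binder kept)
    ?Bool ‖ !Bool  ✓
      ?Unit ‖ !Unit  ✓
        Z ‖ Z  ✓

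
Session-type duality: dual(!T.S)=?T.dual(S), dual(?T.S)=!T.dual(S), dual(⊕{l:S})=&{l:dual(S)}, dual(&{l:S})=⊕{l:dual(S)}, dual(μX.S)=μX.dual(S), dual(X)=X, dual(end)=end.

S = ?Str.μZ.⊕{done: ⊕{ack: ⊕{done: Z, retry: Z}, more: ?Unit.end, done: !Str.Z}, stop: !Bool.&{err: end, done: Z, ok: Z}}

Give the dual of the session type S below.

!Str.μZ.&{done: &{ack: &{done: Z, retry: Z}, more: !Unit.end, done: ?Str.Z}, stop: ?Bool.⊕{err: end, done: Z, ok: Z}}

?Str → !Str
  μZ → μZ  (μ self-dual)
    ⊕{done,stop} → &{done,stop}  (internal→external)
      case done:
        ⊕{ack,more,done} → &{ack,more,done}  (internal→external)
          case ack:
            ⊕{done,retry} → &{done,retry}  (internal→external)
              case done:
                Z self-dual
              case retry:
                Z self-dual
          case more:
            ?Unit → !Unit
              end self-dual
          case done:
            !Str → ?Str
              Z self-dual
      case stop:
        !Bool → ?Bool
          &{err,done,ok} → ⊕{err,done,ok}  (&→⊕)
            case err:
              end self-dual
            case done:
              Z self-dual
            case ok:
              Z self-dual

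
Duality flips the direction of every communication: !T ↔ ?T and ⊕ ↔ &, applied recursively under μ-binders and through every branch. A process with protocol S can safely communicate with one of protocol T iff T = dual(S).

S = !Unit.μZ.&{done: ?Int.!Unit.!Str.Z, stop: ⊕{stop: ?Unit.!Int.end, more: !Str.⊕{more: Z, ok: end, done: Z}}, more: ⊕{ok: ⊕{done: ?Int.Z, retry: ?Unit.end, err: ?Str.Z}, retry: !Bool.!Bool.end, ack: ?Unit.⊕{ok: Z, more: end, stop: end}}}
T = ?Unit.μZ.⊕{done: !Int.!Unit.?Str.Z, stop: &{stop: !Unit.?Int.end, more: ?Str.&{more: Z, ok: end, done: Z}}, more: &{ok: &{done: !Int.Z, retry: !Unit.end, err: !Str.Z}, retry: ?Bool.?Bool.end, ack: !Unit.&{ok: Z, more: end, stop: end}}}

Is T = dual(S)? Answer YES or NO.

NO

!Unit vs ?Unit  ✓
  μZ vs μZ  ✓ (μ self-dual)
    &{done,stop,more} vs ⊕{done,stop,more}  ✓ label sets agree
      [done]
        ?Int vs !Int  ✓
          !Unit vs !Unit  ✗ same direction on both sides — not dual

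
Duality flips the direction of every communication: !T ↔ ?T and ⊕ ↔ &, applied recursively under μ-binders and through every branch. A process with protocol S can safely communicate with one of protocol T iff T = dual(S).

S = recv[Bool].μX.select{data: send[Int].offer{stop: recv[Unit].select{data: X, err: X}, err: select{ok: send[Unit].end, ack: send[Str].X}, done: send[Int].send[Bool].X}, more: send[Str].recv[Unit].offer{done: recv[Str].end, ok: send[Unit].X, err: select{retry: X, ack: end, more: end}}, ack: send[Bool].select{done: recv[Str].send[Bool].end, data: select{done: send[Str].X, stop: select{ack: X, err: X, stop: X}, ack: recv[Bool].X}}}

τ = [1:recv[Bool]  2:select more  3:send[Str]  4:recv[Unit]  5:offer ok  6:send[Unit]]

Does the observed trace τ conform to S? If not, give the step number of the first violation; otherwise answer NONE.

NONE

[1] recv[Bool]  ok  now at μX.…
[2] select more  ok  now at send[Str].recv[Unit].offer{done: recv[Str].end, ok: send[Unit].μX.…, err: select{retry: μX.…, ack: end, more: end}}
[3] send[Str]  ok  now at recv[Unit].offer{done: recv[Str].end, ok: send[Unit].μX.…, err: select{retry: μX.…, ack: end, more: end}}
[4] recv[Unit]  ok  now at offer{done: recv[Str].end, ok: send[Unit].μX.…, err: select{retry: μX.…, ack: end, more: end}}
[5] offer ok  ok  now at send[Unit].μX.…
[6] send[Unit]  ok  now at μX.…
trace exhausted — no violation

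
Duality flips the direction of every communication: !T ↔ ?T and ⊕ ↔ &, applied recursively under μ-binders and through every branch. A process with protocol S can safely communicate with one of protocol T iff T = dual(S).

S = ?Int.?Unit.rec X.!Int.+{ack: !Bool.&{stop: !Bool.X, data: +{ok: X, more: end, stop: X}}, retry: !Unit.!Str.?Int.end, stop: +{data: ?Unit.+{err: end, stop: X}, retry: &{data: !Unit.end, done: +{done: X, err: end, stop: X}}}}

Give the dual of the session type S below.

?Int → !Int
  ?Unit → !Unit
    rec X → rec X  (binder kept)
      !Int → ?Int
        +{ack,retry,stop} → &{ack,retry,stop}  (⊕→&)
          case ack:
            !Bool → ?Bool
              &{stop,data} → +{stop,data}  (external→internal)
                case stop:
                  !Bool → ?Bool
                    X self-dual
                case data:
                  +{ok,more,stop} → &{ok,more,stop}  (⊕→&)
                    case ok:
                      X self-dual
                    case more:
                      end self-dual
                    case stop:
                      X self-dual
          case retry:
            !Unit → ?Unit
              !Str → ?Str
                ?Int → !Int
                  end self-dual
          case stop:
            +{data,retry} → &{data,retry}  (⊕→&)
              case data:
                ?Unit → !Unit
                  +{err,stop} → &{err,stop}  (⊕→&)
                    case err:
                      end self-dual
                    case stop:
                      X self-dual
              case retry:
                &{data,done} → +{data,done}  (external→internal)
                  case data:
                    !Unit → ?Unit
                      end self-dual
                  case done:
                    +{done,err,stop} → &{done,err,stop}  (⊕→&)
                      case done:
                        X self-dual
                      case err:
                        end self-dual
                      case stop:
                        X self-dual

!Int.!Unit.rec X.?Int.&{ack: ?Bool.+{stop: ?Bool.X, data: &{ok: X, more: end, stop: X}}, retry: ?Unit.?Str.!Int.end, stop: &{data: !Unit.&{err: end, stop: X}, retry: +{data: ?Unit.end, done: &{done: X, err: end, stop: X}}}}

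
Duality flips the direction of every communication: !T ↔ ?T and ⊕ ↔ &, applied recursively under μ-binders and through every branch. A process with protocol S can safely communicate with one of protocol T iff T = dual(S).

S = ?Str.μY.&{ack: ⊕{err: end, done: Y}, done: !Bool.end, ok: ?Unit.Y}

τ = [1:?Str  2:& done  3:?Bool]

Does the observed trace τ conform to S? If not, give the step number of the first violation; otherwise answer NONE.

[1] ?Str  match  cont: μY.…
[2] & done  match  cont: !Bool.end
[3] got ?Bool, protocol expects !Bool  ✗

3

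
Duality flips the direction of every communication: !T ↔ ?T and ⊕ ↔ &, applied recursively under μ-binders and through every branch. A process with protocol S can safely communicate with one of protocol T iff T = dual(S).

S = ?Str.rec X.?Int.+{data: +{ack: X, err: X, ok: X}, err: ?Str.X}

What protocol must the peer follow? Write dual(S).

?Str = !Str
  rec X = rec X  (binder kept)
    ?Int = !Int
      +{data,err} = &{data,err}  (⊕→&)
        case data:
          +{ack,err,ok} = &{ack,err,ok}  (⊕→&)
            case ack:
              X ↦ X
            case err:
              X ↦ X
            case ok:
              X ↦ X
        case err:
          ?Str = !Str
            X ↦ X

!Str.rec X.!Int.&{data: &{ack: X, err: X, ok: X}, err: !Str.X}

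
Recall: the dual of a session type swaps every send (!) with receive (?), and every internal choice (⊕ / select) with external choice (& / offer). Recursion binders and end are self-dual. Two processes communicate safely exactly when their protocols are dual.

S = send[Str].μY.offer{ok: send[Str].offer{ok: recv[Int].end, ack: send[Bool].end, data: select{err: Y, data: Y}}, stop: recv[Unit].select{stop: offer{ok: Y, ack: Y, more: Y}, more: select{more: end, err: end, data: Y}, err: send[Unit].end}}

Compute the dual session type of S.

recv[Str].μY.select{ok: recv[Str].select{ok: send[Int].end, ack: recv[Bool].end, data: offer{err: Y, data: Y}}, stop: send[Unit].offer{stop: select{ok: Y, ack: Y, more: Y}, more: offer{more: end, err: end, data: Y}, err: recv[Unit].end}}

send[Str] → recv[Str]
  μY → μY  (μ self-dual)
    offer{ok,stop} → select{ok,stop}  (offer→select)
      [ok]
        send[Str] → recv[Str]
          offer{ok,ack,data} → select{ok,ack,data}  (offer→select)
            [ok]
              recv[Int] → send[Int]
                end self-dual
            [ack]
              send[Bool] → recv[Bool]
                end self-dual
            [data]
              select{err,data} → offer{err,data}  (internal→external)
                [err]
                  Y self-dual
                [data]
                  Y self-dual
      [stop]
        recv[Unit] → send[Unit]
          select{stop,more,err} → offer{stop,more,err}  (internal→external)
            [stop]
              offer{ok,ack,more} → select{ok,ack,more}  (offer→select)
                [ok]
                  Y self-dual
                [ack]
                  Y self-dual
                [more]
                  Y self-dual
            [more]
              select{more,err,data} → offer{more,err,data}  (internal→external)
                [more]
                  end self-dual
                [err]
                  end self-dual
                [data]
                  Y self-dual
            [err]
              send[Unit] → recv[Unit]
                end self-dual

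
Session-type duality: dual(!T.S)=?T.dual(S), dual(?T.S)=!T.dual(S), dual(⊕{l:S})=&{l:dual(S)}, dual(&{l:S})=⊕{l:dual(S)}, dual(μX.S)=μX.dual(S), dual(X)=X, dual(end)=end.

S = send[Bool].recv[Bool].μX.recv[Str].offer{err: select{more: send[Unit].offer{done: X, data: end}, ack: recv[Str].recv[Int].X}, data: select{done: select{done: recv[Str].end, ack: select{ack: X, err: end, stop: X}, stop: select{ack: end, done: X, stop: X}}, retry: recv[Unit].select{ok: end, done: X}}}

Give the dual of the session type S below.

recv[Bool].send[Bool].μX.send[Str].select{err: offer{more: recv[Unit].select{done: X, data: end}, ack: send[Str].send[Int].X}, data: offer{done: offer{done: send[Str].end, ack: offer{ack: X, err: end, stop: X}, stop: offer{ack: end, done: X, stop: X}}, retry: send[Unit].offer{ok: end, done: X}}}

send[Bool] = recv[Bool]
  recv[Bool] = send[Bool]
    μX = μX  (μ self-dual)
      recv[Str] = send[Str]
        offer{err,data} = select{err,data}  (external→internal)
          • err:
            select{more,ack} = offer{more,ack}  (internal→external)
              • more:
                send[Unit] = recv[Unit]
                  offer{done,data} = select{done,data}  (external→internal)
                    • done:
                      dual(X) = X
                    • data:
                      dual(end) = end
              • ack:
                recv[Str] = send[Str]
                  recv[Int] = send[Int]
                    dual(X) = X
          • data:
            select{done,retry} = offer{done,retry}  (internal→external)
              • done:
                select{done,ack,stop} = offer{done,ack,stop}  (internal→external)
                  • done:
                    recv[Str] = send[Str]
                      dual(end) = end
                  • ack:
                    select{ack,err,stop} = offer{ack,err,stop}  (internal→external)
                      • ack:
                        dual(X) = X
                      • err:
                        dual(end) = end
                      • stop:
                        dual(X) = X
                  • stop:
                    select{ack,done,stop} = offer{ack,done,stop}  (internal→external)
                      • ack:
                        dual(end) = end
                      • done:
                        dual(X) = X
                      • stop:
                        dual(X) = X
              • retry:
                recv[Unit] = send[Unit]
                  select{ok,done} = offer{ok,done}  (internal→external)
                    • ok:
                      dual(end) = end
                    • done:
                      dual(X) = X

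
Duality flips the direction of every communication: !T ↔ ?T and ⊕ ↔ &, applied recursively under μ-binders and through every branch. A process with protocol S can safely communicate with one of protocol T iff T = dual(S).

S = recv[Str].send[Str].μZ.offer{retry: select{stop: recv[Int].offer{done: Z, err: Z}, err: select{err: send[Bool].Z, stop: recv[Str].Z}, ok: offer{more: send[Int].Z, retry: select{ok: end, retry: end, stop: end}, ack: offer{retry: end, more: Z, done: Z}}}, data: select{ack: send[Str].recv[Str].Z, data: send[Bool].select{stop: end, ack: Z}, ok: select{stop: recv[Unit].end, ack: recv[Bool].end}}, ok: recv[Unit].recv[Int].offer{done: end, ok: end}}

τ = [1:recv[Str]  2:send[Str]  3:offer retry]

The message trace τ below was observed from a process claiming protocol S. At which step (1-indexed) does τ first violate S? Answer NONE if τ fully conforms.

NONE

step 1: recv[Str]  ok  now at send[Str].μZ.…
step 2: send[Str]  ok  now at μZ.…
step 3: offer retry  ok  now at select{stop: recv[Int].offer{done: μZ.…, err: μZ.…}, err: select{err: send[Bool].μZ.…, stop: recv[Str].μZ.…}, ok: offer{more: send[Int].μZ.…, retry: select{ok: end, retry: end, stop: end}, ack: offer{retry: end, more: μZ.…, done: μZ.…}}}
trace exhausted — no violation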